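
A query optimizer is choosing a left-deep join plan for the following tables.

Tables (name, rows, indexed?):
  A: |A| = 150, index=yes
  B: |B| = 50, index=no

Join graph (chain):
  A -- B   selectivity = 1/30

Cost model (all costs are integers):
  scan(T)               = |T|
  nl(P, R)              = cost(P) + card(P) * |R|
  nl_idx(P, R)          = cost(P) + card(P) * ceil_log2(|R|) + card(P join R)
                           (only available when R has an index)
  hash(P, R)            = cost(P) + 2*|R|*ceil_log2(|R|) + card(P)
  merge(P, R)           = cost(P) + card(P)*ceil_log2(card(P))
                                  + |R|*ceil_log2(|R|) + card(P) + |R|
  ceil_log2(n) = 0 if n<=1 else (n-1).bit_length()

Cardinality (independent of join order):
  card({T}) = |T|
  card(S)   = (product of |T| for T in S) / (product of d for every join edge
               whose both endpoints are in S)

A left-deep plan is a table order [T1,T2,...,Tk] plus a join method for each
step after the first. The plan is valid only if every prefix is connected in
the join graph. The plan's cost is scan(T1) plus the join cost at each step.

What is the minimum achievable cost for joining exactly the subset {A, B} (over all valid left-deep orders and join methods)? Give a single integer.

700

Selinger DP over subsets of {A,B}:
  {A}: scan cost=150, card=150
  {B}: scan cost=50, card=50
  {AB}: card=250; try (A,nl_idx)→700, (B,hash)→900, (A,merge)→1750, (B,merge)→1850, (A,hash)→2500, (A,nl)→7550 …(+1); best=700 via (A,nl_idx)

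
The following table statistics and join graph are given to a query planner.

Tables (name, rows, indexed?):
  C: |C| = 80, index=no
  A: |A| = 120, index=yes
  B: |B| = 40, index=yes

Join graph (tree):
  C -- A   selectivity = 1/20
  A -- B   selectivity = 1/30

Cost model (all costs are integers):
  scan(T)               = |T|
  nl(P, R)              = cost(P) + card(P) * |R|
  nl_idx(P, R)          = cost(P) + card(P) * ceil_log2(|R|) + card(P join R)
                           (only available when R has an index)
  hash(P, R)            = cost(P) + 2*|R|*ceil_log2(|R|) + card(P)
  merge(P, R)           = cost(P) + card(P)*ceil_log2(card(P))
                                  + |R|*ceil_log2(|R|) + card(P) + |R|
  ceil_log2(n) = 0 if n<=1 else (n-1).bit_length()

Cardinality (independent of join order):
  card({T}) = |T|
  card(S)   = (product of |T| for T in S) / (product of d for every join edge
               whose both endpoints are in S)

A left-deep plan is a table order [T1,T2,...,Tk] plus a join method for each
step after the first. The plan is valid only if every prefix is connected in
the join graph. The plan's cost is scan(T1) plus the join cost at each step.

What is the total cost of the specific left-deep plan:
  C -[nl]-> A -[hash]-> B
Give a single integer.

10640

step 1: scan C: cost=80, card=80
step 2: join A via nl
    card(P join A) = 80*120/(20) = 480
    cost = 80 + 80*120 = 9680
step 3: join B via hash
    card(P join B) = 480*40/(30) = 640
    cost = 9680 + 2*40*6 + 480 = 10640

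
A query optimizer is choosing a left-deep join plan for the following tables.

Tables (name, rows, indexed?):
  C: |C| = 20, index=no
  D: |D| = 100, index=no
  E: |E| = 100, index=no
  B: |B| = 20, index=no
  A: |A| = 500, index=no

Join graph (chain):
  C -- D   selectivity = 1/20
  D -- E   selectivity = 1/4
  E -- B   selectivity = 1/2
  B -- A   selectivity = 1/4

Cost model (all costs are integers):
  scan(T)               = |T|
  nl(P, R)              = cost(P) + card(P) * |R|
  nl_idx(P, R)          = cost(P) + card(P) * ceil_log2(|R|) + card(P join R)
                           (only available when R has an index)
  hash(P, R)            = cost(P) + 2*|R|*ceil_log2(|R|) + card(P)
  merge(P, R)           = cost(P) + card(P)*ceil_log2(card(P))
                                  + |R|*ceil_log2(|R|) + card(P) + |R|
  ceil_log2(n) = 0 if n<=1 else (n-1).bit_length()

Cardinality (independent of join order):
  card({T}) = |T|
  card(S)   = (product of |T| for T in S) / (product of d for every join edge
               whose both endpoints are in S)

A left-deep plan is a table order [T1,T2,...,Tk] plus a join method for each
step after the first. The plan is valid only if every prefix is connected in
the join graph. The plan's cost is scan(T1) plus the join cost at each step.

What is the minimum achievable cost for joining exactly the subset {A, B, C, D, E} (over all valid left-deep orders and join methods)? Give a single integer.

Selinger DP over subsets of {A,B,C,D,E}:
  {C}: scan cost=20, card=20
  {D}: scan cost=100, card=100
  {E}: scan cost=100, card=100
  {B}: scan cost=20, card=20
  {A}: scan cost=500, card=500
  {CD}: card=100; try (C,hash)→400, (D,merge)→940, (C,merge)→1020, (D,hash)→1440, (D,nl)→2020, (C,nl)→2100; best=400 via (C,hash)
  {DE}: card=2500; try (E,hash)→1600, (D,hash)→1600, (E,merge)→1700, (D,merge)→1700, (E,nl)→10100, (D,nl)→10100; best=1600 via (E,hash)
  {BE}: card=1000; try (B,hash)→400, (E,merge)→940, (B,merge)→1020, (E,hash)→1440, (E,nl)→2020, (B,nl)→2100; best=400 via (B,hash)
  {AB}: card=2500; try (B,hash)→1200, (A,merge)→5140, (B,merge)→5620, (A,hash)→9040, (A,nl)→10020, (B,nl)→10500; best=1200 via (B,hash)
  {CDE}: card=2500; try (E,hash)→1900, (E,merge)→2000, (C,hash)→4300, (E,nl)→10400, (C,merge)→34220, (C,nl)→51600; best=1900 via (E,hash)
  {BDE}: card=25000; try (D,hash)→2800, (B,hash)→4300, (D,merge)→12200, (B,merge)→34220, (B,nl)→51600, (D,nl)→100400; best=2800 via (D,hash)
  {ABE}: card=125000; try (E,hash)→5100, (A,hash)→10400, (A,merge)→16400, (E,merge)→34500, (E,nl)→251200, (A,nl)→500400; best=5100 via (E,hash)
  {BCDE}: card=25000; try (B,hash)→4600, (C,hash)→28000, (B,merge)→34520, (B,nl)→51900, (C,merge)→402920, (C,nl)→502800; best=4600 via (B,hash)
  {ABDE}: card=3125000; try (A,hash)→36800, (D,hash)→131500, (A,merge)→407800, (D,merge)→2255900, (A,nl)→12502800, (D,nl)→12505100; best=36800 via (A,hash)
  {ABCDE}: card=3125000; try (A,hash)→38600, (A,merge)→409600, (C,hash)→3162000, (A,nl)→12504600, (C,nl)→62536800, (C,merge)→71911920; best=38600 via (A,hash)

38600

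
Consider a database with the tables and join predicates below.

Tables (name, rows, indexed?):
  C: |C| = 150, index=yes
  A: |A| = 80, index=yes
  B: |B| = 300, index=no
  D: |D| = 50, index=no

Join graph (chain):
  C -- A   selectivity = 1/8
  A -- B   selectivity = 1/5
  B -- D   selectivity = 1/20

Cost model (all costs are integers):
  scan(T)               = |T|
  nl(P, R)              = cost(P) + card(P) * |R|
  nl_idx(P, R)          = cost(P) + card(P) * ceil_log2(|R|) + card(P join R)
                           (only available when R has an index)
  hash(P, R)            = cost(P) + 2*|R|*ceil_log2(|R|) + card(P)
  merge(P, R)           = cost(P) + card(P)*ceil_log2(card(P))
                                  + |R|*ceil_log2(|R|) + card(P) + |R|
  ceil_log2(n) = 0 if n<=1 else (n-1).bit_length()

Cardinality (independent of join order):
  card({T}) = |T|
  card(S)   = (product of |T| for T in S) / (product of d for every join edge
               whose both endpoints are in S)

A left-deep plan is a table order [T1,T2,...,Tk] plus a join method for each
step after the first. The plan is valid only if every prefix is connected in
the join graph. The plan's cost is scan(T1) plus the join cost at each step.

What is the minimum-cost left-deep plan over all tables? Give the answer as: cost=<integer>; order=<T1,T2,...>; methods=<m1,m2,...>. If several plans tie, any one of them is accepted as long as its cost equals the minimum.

Selinger DP (subsets sized 1..n):
  {C}: scan cost=150, card=150
  {A}: scan cost=80, card=80
  {B}: scan cost=300, card=300
  {D}: scan cost=50, card=50
  {AC}: card=1500; try (A,hash)→1420, (C,merge)→2070, (A,merge)→2140, (C,nl_idx)→2220, (C,hash)→2560, (A,nl_idx)→2700 …(+2); best=1420 via (A,hash)
  {AB}: card=4800; try (A,hash)→1720, (B,merge)→3720, (A,merge)→3940, (B,hash)→5560, (A,nl_idx)→7200, (B,nl)→24080 …(+1); best=1720 via (A,hash)
  {BD}: card=750; try (D,hash)→1200, (B,merge)→3400, (D,merge)→3650, (B,hash)→5500, (B,nl)→15050, (D,nl)→15300; best=1200 via (D,hash)
  {ABC}: card=90000; try (B,hash)→8320, (C,hash)→8920, (B,merge)→22420, (C,merge)→70270, (C,nl_idx)→130120, (B,nl)→451420 …(+1); best=8320 via (B,hash)
  {ABD}: card=12000; try (A,hash)→3070, (D,hash)→7120, (A,merge)→10090, (A,nl_idx)→18450, (A,nl)→61200, (D,merge)→69270 …(+1); best=3070 via (A,hash)
  {ABCD}: card=225000; try (C,hash)→17470, (D,hash)→98920, (C,merge)→184420, (C,nl_idx)→324070, (D,merge)→1628670, (C,nl)→1803070 …(+1); best=17470 via (C,hash)

cost=17470; order=B,D,A,C; methods=hash,hash,hash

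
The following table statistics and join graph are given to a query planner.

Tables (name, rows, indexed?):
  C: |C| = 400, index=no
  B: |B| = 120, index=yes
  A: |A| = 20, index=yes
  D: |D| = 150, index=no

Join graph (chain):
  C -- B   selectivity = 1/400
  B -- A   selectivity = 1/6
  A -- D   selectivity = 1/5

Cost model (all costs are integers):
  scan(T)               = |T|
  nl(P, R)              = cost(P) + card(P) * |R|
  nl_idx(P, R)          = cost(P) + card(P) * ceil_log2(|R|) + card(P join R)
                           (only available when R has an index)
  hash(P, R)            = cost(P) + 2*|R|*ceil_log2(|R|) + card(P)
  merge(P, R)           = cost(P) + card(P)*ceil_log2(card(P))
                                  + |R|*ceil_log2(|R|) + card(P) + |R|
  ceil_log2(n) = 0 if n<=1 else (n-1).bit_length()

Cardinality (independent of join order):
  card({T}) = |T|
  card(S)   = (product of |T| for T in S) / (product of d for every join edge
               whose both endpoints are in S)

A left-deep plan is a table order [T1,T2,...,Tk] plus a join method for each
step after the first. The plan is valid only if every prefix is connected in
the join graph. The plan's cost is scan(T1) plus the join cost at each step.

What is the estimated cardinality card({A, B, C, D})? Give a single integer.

Tables in S: A(20), B(120), C(400), D(150)
Edges inside S: C-B(d=400), B-A(d=6), A-D(d=5)
numerator = 20 * 120 * 400 * 150 = 144000000
denominator = 400 * 6 * 5 = 12000
card(S) = 144000000 / 12000 = 12000

12000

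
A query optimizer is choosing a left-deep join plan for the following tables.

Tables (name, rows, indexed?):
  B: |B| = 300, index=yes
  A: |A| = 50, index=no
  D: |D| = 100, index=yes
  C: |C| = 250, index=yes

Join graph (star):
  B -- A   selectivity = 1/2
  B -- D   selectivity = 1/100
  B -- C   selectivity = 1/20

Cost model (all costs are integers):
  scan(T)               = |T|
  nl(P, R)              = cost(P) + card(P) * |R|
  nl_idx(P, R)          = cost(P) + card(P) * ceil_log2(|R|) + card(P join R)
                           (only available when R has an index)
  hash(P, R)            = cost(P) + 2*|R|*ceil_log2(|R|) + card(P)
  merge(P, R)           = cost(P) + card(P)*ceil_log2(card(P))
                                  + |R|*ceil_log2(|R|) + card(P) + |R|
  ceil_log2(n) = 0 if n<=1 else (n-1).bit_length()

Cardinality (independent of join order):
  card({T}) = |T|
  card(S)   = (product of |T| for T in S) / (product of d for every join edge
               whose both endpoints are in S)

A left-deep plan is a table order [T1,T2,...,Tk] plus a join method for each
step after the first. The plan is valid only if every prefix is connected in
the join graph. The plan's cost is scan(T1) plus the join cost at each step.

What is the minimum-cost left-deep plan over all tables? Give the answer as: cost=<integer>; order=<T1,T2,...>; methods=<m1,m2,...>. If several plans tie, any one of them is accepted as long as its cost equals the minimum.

cost=9950; order=D,B,C,A; methods=nl_idx,hash,hash

Selinger DP (subsets sized 1..n):
  {B}: scan cost=300, card=300
  {A}: scan cost=50, card=50
  {D}: scan cost=100, card=100
  {C}: scan cost=250, card=250
  {AB}: card=7500; try (A,hash)→1200, (B,merge)→3400, (A,merge)→3650, (B,hash)→5500, (B,nl_idx)→8000, (B,nl)→15050 …(+1); best=1200 via (A,hash)
  {BD}: card=300; try (B,nl_idx)→1300, (D,hash)→2000, (D,nl_idx)→2700, (B,merge)→3900, (D,merge)→4100, (B,hash)→5600 …(+2); best=1300 via (B,nl_idx)
  {BC}: card=3750; try (C,hash)→4600, (B,merge)→5500, (C,merge)→5550, (B,hash)→5900, (B,nl_idx)→6250, (C,nl_idx)→6450 …(+2); best=4600 via (C,hash)
  {ABD}: card=7500; try (A,hash)→2200, (A,merge)→4650, (D,hash)→10100, (A,nl)→16300, (D,nl_idx)→61200, (D,merge)→107000 …(+1); best=2200 via (A,hash)
  {ABC}: card=93750; try (A,hash)→8950, (C,hash)→12700, (A,merge)→53700, (C,merge)→108450, (C,nl_idx)→154950, (A,nl)→192100 …(+1); best=8950 via (A,hash)
  {BCD}: card=3750; try (C,hash)→5600, (C,merge)→6550, (C,nl_idx)→7450, (D,hash)→9750, (D,nl_idx)→34600, (D,merge)→54150 …(+2); best=5600 via (C,hash)
  {ABCD}: card=93750; try (A,hash)→9950, (C,hash)→13700, (A,merge)→54700, (D,hash)→104100, (C,merge)→109450, (C,nl_idx)→155950 …(+5); best=9950 via (A,hash)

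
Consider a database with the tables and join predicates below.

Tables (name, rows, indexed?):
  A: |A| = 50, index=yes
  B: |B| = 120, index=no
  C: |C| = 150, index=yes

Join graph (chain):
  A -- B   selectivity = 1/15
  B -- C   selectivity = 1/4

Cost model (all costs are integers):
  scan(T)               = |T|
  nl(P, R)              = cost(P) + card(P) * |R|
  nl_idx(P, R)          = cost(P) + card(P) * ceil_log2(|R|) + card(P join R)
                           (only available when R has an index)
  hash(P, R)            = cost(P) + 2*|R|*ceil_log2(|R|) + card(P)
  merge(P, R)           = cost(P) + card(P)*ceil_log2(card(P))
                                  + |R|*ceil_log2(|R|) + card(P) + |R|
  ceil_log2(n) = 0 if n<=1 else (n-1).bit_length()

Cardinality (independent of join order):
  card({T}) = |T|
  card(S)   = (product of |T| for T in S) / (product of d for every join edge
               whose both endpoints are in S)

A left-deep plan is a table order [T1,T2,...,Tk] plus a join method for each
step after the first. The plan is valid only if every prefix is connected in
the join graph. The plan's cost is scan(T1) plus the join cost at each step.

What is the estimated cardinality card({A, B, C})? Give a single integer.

Tables in S: A(50), B(120), C(150)
Edges inside S: A-B(d=15), B-C(d=4)
numerator = 50 * 120 * 150 = 900000
denominator = 15 * 4 = 60
card(S) = 900000 / 60 = 15000

15000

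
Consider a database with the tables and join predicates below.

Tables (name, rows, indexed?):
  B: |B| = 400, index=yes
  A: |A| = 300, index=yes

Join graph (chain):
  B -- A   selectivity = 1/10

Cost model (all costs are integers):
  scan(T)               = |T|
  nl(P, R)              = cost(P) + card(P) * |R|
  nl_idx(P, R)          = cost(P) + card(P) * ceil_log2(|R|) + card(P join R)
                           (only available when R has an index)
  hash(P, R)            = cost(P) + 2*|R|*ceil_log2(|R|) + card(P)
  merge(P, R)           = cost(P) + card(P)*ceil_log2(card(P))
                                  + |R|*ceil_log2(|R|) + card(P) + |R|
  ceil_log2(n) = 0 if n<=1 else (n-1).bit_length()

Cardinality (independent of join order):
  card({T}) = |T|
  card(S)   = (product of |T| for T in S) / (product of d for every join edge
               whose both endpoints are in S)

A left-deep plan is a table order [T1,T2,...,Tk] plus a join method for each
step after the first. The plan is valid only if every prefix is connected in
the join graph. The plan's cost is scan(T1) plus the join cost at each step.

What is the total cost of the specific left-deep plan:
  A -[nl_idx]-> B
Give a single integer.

15000

step 1: scan A: cost=300, card=300
step 2: join B via nl_idx
    card(P join B) = 300*400/(10) = 12000
    cost = 300 + 300*9 + 12000 = 15000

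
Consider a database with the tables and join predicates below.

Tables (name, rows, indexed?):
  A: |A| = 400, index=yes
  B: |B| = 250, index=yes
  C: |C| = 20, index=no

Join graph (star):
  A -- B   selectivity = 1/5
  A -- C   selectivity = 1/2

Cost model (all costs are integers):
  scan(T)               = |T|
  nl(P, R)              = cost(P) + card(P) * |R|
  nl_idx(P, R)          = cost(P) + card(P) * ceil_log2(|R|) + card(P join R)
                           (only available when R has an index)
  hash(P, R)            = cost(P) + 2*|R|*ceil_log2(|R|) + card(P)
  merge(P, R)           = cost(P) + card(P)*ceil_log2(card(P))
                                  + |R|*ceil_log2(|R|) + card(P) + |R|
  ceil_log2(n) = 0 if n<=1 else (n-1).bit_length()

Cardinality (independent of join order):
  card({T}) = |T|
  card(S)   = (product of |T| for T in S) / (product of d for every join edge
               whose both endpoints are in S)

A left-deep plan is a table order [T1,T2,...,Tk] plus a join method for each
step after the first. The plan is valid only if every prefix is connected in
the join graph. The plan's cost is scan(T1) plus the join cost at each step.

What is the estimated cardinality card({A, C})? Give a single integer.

4000

Tables in S: A(400), C(20)
Edges inside S: A-C(d=2)
numerator = 400 * 20 = 8000
denominator = 2 = 2
card(S) = 8000 / 2 = 4000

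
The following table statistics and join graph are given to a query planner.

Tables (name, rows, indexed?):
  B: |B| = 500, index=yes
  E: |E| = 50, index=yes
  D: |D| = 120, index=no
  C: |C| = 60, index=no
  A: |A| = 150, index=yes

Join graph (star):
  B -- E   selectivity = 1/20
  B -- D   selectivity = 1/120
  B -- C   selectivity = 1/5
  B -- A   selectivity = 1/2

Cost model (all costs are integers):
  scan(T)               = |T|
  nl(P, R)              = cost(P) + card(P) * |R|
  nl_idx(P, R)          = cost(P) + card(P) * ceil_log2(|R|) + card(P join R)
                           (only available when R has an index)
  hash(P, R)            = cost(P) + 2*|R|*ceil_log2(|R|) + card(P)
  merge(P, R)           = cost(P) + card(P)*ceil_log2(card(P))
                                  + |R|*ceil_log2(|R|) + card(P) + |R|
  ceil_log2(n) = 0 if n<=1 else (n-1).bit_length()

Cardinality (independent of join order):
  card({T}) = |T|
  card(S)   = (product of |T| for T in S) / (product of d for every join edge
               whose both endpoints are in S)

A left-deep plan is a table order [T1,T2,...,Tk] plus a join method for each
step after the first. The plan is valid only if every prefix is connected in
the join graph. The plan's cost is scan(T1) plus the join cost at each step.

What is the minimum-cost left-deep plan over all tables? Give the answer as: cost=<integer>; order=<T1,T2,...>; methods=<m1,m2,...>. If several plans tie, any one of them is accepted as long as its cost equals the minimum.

cost=22170; order=D,B,E,C,A; methods=nl_idx,hash,hash,hash

Selinger DP (subsets sized 1..n):
  {B}: scan cost=500, card=500
  {E}: scan cost=50, card=50
  {D}: scan cost=120, card=120
  {C}: scan cost=60, card=60
  {A}: scan cost=150, card=150
  {BE}: card=1250; try (E,hash)→1600, (B,nl_idx)→1750, (E,nl_idx)→4750, (B,merge)→5400, (E,merge)→5850, (B,hash)→9100 …(+2); best=1600 via (E,hash)
  {BD}: card=500; try (B,nl_idx)→1700, (D,hash)→2680, (B,merge)→6080, (D,merge)→6460, (B,hash)→9240, (B,nl)→60120 …(+1); best=1700 via (B,nl_idx)
  {BC}: card=6000; try (C,hash)→1720, (B,merge)→5480, (C,merge)→5920, (B,nl_idx)→6600, (B,hash)→9120, (B,nl)→30060 …(+1); best=1720 via (C,hash)
  {AB}: card=37500; try (A,hash)→3400, (B,merge)→6500, (A,merge)→6850, (B,hash)→9300, (B,nl_idx)→39000, (A,nl_idx)→42000 …(+2); best=3400 via (A,hash)
  {BDE}: card=1250; try (E,hash)→2800, (D,hash)→4530, (E,nl_idx)→5950, (E,merge)→7050, (D,merge)→17560, (E,nl)→26700 …(+1); best=2800 via (E,hash)
  {BCE}: card=15000; try (C,hash)→3570, (E,hash)→8320, (C,merge)→17020, (E,nl_idx)→52720, (C,nl)→76600, (E,merge)→86070 …(+1); best=3570 via (C,hash)
  {ABE}: card=93750; try (A,hash)→5250, (A,merge)→17950, (E,hash)→41500, (A,nl_idx)→105350, (A,nl)→189100, (E,nl_idx)→322150 …(+2); best=5250 via (A,hash)
  {BCD}: card=6000; try (C,hash)→2920, (C,merge)→7120, (D,hash)→9400, (C,nl)→31700, (D,merge)→86680, (D,nl)→721720; best=2920 via (C,hash)
  {ABD}: card=37500; try (A,hash)→4600, (A,merge)→8050, (D,hash)→42580, (A,nl_idx)→43200, (A,nl)→76700, (D,merge)→641860 …(+1); best=4600 via (A,hash)
  {ABC}: card=450000; try (A,hash)→10120, (C,hash)→41620, (A,merge)→87070, (A,nl_idx)→499720, (C,merge)→641320, (A,nl)→901720 …(+1); best=10120 via (A,hash)
  {BCDE}: card=15000; try (C,hash)→4770, (E,hash)→9520, (C,merge)→18220, (D,hash)→20250, (E,nl_idx)→53920, (C,nl)→77800 …(+4); best=4770 via (C,hash)
  {ABDE}: card=93750; try (A,hash)→6450, (A,merge)→19150, (E,hash)→42700, (D,hash)→100680, (A,nl_idx)→106550, (A,nl)→190300 …(+5); best=6450 via (A,hash)
  {ABCE}: card=1125000; try (A,hash)→20970, (C,hash)→99720, (A,merge)→229920, (E,hash)→460720, (A,nl_idx)→1248570, (C,merge)→1693170 …(+5); best=20970 via (A,hash)
  {ABCD}: card=450000; try (A,hash)→11320, (C,hash)→42820, (A,merge)→88270, (D,hash)→461800, (A,nl_idx)→500920, (C,merge)→642520 …(+4); best=11320 via (A,hash)
  {ABCDE}: card=1125000; try (A,hash)→22170, (C,hash)→100920, (A,merge)→231120, (E,hash)→461920, (D,hash)→1147650, (A,nl_idx)→1249770 …(+8); best=22170 via (A,hash)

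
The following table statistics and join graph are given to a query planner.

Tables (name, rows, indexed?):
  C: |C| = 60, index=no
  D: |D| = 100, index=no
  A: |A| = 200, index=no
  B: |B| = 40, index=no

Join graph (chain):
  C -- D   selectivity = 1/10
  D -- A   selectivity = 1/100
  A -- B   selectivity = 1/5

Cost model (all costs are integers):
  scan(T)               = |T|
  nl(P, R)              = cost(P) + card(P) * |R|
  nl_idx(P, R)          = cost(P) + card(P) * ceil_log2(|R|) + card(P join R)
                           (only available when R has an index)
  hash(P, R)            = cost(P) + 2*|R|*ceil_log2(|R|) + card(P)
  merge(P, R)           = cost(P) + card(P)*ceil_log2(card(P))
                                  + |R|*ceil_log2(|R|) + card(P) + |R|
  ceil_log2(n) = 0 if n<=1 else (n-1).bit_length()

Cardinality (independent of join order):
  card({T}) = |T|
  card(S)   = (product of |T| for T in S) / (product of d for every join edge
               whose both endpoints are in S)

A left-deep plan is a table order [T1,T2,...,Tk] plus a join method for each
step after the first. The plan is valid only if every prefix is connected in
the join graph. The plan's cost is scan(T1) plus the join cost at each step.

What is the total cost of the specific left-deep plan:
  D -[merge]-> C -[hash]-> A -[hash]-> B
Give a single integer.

step 1: scan D: cost=100, card=100
step 2: join C via merge
    card(P join C) = 100*60/(10) = 600
    cost = 100 + 100*7 + 60*6 + 100 + 60 = 1320
step 3: join A via hash
    card(P join A) = 600*200/(100) = 1200
    cost = 1320 + 2*200*8 + 600 = 5120
step 4: join B via hash
    card(P join B) = 1200*40/(5) = 9600
    cost = 5120 + 2*40*6 + 1200 = 6800

6800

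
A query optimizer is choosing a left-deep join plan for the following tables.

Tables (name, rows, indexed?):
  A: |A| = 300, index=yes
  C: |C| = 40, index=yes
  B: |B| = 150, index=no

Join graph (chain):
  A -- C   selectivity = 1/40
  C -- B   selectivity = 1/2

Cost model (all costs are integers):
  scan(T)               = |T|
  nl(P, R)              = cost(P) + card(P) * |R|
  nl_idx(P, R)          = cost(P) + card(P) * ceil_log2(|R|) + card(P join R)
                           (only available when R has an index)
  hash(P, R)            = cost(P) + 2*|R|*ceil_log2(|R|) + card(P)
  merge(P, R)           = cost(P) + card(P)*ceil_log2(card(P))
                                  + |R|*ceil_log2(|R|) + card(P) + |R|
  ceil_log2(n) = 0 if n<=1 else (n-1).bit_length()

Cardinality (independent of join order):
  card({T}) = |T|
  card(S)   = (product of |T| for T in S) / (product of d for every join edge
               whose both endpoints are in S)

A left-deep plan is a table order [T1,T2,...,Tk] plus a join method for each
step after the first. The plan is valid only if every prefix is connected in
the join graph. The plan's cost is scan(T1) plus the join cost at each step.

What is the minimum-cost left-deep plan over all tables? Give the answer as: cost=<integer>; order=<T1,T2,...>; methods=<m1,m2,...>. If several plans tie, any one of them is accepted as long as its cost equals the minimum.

cost=3400; order=C,A,B; methods=nl_idx,hash

Selinger DP (subsets sized 1..n):
  {A}: scan cost=300, card=300
  {C}: scan cost=40, card=40
  {B}: scan cost=150, card=150
  {AC}: card=300; try (A,nl_idx)→700, (C,hash)→1080, (C,nl_idx)→2400, (A,merge)→3320, (C,merge)→3580, (A,hash)→5480 …(+2); best=700 via (A,nl_idx)
  {BC}: card=3000; try (C,hash)→780, (B,merge)→1670, (C,merge)→1780, (B,hash)→2480, (C,nl_idx)→4050, (B,nl)→6040 …(+1); best=780 via (C,hash)
  {ABC}: card=22500; try (B,hash)→3400, (B,merge)→5050, (A,hash)→9180, (A,merge)→42780, (B,nl)→45700, (A,nl_idx)→50280 …(+1); best=3400 via (B,hash)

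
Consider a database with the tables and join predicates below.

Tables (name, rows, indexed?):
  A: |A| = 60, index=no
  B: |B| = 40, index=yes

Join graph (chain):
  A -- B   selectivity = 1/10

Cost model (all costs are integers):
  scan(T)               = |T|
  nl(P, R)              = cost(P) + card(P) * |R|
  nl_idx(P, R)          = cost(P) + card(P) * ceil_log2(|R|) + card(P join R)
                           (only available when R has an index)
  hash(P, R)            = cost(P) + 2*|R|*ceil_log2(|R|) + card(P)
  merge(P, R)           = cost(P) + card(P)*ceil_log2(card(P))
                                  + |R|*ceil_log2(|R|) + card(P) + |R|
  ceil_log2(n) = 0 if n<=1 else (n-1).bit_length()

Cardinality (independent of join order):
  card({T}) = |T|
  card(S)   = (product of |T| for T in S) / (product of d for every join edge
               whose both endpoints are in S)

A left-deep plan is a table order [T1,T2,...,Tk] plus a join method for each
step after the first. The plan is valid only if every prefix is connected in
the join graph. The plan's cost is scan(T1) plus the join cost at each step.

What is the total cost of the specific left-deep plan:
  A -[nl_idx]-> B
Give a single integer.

step 1: scan A: cost=60, card=60
step 2: join B via nl_idx
    card(P join B) = 60*40/(10) = 240
    cost = 60 + 60*6 + 240 = 660

660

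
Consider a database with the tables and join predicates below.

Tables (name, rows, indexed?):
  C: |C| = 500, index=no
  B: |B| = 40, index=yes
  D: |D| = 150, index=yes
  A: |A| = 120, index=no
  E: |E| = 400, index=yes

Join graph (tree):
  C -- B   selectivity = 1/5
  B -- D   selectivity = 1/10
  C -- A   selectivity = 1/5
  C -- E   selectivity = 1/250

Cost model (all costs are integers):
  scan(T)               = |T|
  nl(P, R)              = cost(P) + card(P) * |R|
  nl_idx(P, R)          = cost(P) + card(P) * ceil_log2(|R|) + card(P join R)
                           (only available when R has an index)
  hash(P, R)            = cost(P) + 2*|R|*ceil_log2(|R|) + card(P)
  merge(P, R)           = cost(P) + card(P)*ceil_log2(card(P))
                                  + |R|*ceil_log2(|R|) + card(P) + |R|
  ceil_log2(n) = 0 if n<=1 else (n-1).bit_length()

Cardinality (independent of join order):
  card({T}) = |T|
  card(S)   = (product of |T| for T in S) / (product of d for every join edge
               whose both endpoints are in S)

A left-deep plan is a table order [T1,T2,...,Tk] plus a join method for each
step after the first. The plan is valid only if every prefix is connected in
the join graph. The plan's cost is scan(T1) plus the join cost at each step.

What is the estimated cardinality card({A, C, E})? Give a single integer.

19200

Tables in S: A(120), C(500), E(400)
Edges inside S: C-A(d=5), C-E(d=250)
numerator = 120 * 500 * 400 = 24000000
denominator = 5 * 250 = 1250
card(S) = 24000000 / 1250 = 19200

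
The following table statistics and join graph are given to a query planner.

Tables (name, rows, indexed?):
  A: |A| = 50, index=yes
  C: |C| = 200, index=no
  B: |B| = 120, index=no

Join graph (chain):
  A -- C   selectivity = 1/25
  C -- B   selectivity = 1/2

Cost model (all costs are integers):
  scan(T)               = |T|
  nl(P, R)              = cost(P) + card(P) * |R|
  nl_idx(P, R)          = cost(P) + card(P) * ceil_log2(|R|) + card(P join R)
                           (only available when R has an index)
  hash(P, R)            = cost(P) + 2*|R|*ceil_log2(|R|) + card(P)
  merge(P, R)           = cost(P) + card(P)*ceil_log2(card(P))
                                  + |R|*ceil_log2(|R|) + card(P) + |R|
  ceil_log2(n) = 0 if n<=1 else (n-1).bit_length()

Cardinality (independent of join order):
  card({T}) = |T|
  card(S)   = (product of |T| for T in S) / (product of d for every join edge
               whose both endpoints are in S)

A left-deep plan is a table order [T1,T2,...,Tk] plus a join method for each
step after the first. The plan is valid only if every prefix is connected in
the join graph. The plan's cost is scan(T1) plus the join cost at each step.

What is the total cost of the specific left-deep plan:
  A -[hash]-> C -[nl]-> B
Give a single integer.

51300

step 1: scan A: cost=50, card=50
step 2: join C via hash
    card(P join C) = 50*200/(25) = 400
    cost = 50 + 2*200*8 + 50 = 3300
step 3: join B via nl
    card(P join B) = 400*120/(2) = 24000
    cost = 3300 + 400*120 = 51300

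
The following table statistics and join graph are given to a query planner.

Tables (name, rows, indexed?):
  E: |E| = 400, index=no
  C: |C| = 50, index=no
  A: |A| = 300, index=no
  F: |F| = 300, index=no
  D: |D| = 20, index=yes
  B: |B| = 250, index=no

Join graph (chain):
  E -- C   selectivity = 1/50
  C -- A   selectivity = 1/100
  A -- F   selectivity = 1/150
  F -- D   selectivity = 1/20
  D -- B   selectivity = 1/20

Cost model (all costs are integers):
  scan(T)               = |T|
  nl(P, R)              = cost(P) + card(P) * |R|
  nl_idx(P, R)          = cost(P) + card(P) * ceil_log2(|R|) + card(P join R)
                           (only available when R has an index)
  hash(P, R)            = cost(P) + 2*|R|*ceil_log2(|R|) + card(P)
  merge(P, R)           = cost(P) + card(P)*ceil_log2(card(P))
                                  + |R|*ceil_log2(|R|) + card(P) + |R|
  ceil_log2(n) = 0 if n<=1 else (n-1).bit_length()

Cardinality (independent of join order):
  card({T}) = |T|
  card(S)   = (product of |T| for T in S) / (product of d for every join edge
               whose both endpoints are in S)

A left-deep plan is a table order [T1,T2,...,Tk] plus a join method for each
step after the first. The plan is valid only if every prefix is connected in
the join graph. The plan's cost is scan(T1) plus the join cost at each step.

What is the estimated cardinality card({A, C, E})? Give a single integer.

1200

Tables in S: A(300), C(50), E(400)
Edges inside S: E-C(d=50), C-A(d=100)
numerator = 300 * 50 * 400 = 6000000
denominator = 50 * 100 = 5000
card(S) = 6000000 / 5000 = 1200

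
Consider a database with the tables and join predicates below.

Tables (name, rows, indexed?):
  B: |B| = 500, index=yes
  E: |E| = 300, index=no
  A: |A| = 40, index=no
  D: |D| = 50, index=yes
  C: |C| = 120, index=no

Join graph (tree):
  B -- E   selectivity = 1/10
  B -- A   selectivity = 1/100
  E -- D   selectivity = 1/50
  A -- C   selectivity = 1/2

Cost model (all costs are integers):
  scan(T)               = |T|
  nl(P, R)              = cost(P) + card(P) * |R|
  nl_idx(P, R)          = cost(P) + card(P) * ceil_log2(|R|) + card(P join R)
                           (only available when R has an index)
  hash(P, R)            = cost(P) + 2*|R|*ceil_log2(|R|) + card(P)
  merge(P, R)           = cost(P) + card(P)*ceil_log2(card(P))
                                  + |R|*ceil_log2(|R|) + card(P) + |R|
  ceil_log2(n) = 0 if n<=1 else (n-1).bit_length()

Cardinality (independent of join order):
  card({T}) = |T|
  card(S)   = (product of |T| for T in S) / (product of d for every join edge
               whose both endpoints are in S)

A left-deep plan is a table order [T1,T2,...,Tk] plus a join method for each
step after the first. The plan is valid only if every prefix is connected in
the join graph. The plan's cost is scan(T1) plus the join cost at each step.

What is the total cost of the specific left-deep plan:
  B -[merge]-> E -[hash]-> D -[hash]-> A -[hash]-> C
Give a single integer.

step 1: scan B: cost=500, card=500
step 2: join E via merge
    card(P join E) = 500*300/(10) = 15000
    cost = 500 + 500*9 + 300*9 + 500 + 300 = 8500
step 3: join D via hash
    card(P join D) = 15000*50/(50) = 15000
    cost = 8500 + 2*50*6 + 15000 = 24100
step 4: join A via hash
    card(P join A) = 15000*40/(100) = 6000
    cost = 24100 + 2*40*6 + 15000 = 39580
step 5: join C via hash
    card(P join C) = 6000*120/(2) = 360000
    cost = 39580 + 2*120*7 + 6000 = 47260

47260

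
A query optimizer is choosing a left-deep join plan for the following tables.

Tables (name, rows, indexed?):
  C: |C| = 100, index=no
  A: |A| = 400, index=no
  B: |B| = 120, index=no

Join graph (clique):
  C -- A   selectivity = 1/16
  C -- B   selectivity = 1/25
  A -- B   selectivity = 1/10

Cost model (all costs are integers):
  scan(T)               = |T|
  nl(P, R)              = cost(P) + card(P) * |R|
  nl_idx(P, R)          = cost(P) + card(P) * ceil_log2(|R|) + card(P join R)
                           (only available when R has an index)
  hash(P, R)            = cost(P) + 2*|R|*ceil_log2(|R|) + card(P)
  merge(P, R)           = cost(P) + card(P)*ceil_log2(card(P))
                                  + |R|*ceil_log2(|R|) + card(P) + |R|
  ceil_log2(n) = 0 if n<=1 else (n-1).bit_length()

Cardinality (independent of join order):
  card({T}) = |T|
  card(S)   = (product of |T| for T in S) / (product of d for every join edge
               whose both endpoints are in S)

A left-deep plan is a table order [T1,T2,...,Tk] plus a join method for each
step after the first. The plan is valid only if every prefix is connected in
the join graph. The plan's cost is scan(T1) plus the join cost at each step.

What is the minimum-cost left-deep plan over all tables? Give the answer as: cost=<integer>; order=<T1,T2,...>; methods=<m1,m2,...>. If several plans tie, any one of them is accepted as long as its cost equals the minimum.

Selinger DP (subsets sized 1..n):
  {C}: scan cost=100, card=100
  {A}: scan cost=400, card=400
  {B}: scan cost=120, card=120
  {AC}: card=2500; try (C,hash)→2200, (A,merge)→4900, (C,merge)→5200, (A,hash)→7400, (A,nl)→40100, (C,nl)→40400; best=2200 via (C,hash)
  {BC}: card=480; try (C,hash)→1640, (B,merge)→1860, (C,merge)→1880, (B,hash)→1880, (B,nl)→12100, (C,nl)→12120; best=1640 via (C,hash)
  {AB}: card=4800; try (B,hash)→2480, (A,merge)→5080, (B,merge)→5360, (A,hash)→7440, (A,nl)→48120, (B,nl)→48400; best=2480 via (B,hash)
  {ABC}: card=1200; try (B,hash)→6380, (C,hash)→8680, (A,hash)→9320, (A,merge)→10440, (B,merge)→35660, (C,merge)→70480 …(+3); best=6380 via (B,hash)

cost=6380; order=A,C,B; methods=hash,hash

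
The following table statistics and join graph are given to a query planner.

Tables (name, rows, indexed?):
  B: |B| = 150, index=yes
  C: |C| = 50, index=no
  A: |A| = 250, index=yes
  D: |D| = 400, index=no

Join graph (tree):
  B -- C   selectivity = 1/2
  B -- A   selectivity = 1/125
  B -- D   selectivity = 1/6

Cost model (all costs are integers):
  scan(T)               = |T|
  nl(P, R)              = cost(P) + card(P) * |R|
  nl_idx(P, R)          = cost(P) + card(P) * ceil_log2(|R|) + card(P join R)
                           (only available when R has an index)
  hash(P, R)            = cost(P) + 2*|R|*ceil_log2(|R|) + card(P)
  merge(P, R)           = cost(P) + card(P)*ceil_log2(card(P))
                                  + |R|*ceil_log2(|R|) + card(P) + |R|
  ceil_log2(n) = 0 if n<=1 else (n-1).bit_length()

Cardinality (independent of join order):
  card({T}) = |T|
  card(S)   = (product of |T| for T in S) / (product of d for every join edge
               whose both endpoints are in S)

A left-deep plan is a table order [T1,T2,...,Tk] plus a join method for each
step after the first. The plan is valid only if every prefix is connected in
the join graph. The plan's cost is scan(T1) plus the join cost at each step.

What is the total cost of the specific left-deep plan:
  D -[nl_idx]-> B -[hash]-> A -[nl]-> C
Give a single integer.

step 1: scan D: cost=400, card=400
step 2: join B via nl_idx
    card(P join B) = 400*150/(6) = 10000
    cost = 400 + 400*8 + 10000 = 13600
step 3: join A via hash
    card(P join A) = 10000*250/(125) = 20000
    cost = 13600 + 2*250*8 + 10000 = 27600
step 4: join C via nl
    card(P join C) = 20000*50/(2) = 500000
    cost = 27600 + 20000*50 = 1027600

1027600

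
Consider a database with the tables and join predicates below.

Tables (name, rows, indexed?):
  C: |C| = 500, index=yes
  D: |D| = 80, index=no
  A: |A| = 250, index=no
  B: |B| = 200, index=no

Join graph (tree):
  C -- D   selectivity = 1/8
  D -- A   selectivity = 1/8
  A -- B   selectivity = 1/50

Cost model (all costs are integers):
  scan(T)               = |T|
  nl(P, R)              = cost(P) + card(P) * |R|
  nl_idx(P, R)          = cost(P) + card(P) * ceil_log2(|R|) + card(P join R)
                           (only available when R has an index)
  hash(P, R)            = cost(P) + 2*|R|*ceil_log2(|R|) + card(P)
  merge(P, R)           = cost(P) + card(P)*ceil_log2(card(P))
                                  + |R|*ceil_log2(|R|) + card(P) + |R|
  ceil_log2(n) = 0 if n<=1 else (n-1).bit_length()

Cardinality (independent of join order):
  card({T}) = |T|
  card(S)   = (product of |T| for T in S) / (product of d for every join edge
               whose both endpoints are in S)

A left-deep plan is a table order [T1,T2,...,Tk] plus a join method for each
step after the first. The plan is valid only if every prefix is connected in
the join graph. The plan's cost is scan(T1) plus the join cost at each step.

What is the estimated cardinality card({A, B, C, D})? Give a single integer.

Tables in S: A(250), B(200), C(500), D(80)
Edges inside S: C-D(d=8), D-A(d=8), A-B(d=50)
numerator = 250 * 200 * 500 * 80 = 2000000000
denominator = 8 * 8 * 50 = 3200
card(S) = 2000000000 / 3200 = 625000

625000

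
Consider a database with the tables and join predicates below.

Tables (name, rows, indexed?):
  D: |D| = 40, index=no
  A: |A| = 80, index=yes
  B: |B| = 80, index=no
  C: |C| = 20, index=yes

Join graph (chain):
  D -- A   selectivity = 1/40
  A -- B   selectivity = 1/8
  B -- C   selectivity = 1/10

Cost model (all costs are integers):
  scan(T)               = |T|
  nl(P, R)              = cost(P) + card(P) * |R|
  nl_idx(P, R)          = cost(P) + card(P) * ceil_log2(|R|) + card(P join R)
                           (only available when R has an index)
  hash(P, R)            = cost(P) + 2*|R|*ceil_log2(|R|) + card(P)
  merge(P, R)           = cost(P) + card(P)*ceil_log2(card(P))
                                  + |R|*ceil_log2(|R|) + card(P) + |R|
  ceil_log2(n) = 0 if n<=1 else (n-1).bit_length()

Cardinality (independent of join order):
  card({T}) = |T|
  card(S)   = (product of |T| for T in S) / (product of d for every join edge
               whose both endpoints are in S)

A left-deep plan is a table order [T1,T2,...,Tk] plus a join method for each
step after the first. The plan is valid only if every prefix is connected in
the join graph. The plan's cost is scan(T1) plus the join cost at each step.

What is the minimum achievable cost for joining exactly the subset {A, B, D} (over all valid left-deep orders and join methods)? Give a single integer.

Selinger DP over subsets of {A,B,D}:
  {D}: scan cost=40, card=40
  {A}: scan cost=80, card=80
  {B}: scan cost=80, card=80
  {AD}: card=80; try (A,nl_idx)→400, (D,hash)→640, (A,merge)→960, (D,merge)→1000, (A,hash)→1200, (A,nl)→3240 …(+1); best=400 via (A,nl_idx)
  {AB}: card=800; try (B,hash)→1280, (A,hash)→1280, (B,merge)→1360, (A,merge)→1360, (A,nl_idx)→1440, (B,nl)→6480 …(+1); best=1280 via (B,hash)
  {ABD}: card=800; try (B,hash)→1600, (B,merge)→1680, (D,hash)→2560, (B,nl)→6800, (D,merge)→10360, (D,nl)→33280; best=1600 via (B,hash)

1600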